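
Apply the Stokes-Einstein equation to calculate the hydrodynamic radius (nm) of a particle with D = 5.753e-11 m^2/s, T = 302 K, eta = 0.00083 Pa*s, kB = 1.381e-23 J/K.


Stokes-Einstein: R = kB*T / (6*pi*eta*D)
R = 1.381e-23 * 302 / (6 * pi * 0.00083 * 5.753e-11)
R = 4.63369e-09 m = 4.63 nm

4.63


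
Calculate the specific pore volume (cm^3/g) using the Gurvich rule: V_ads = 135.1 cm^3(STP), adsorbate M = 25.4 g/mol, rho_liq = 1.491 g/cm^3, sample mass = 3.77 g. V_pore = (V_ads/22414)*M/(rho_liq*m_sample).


Moles adsorbed n = V_ads / 22414 = 135.1 / 22414 = 6.027483e-03 mol
Liquid volume V_liq = n * M / rho_liq = 6.027483e-03 * 25.4 / 1.491 = 0.10268 cm^3
Specific pore volume V_pore = V_liq / m_sample = 0.10268 / 3.77
V_pore = 0.0272 cm^3/g

0.0272


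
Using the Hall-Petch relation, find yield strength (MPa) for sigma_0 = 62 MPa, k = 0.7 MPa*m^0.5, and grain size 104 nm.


d = 104 nm = 1.04e-07 m
sqrt(d) = 0.0003224903
Hall-Petch contribution = k / sqrt(d) = 0.7 / 0.0003224903 = 2170.6 MPa
sigma = sigma_0 + k/sqrt(d) = 62 + 2170.6 = 2232.6 MPa

2232.6


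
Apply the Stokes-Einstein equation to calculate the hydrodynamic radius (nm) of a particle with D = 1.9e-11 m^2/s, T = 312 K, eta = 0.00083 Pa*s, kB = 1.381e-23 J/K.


Stokes-Einstein: R = kB*T / (6*pi*eta*D)
R = 1.381e-23 * 312 / (6 * pi * 0.00083 * 1.9e-11)
R = 1.44949e-08 m = 14.49 nm

14.49


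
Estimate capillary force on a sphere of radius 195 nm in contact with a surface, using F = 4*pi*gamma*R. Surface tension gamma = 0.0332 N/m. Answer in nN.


Convert radius: R = 195 nm = 1.95e-07 m
F = 4 * pi * gamma * R
F = 4 * pi * 0.0332 * 1.95e-07
F = 8.13547e-08 N = 81.3547 nN

81.3547


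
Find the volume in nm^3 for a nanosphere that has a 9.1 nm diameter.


Radius r = 9.1/2 = 4.55 nm
Volume V = (4/3) * pi * r^3
V = (4/3) * pi * (4.55)^3
V = 394.57 nm^3

394.57


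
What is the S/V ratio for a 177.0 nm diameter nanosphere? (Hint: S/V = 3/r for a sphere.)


Radius r = 177.0/2 = 88.5 nm
S/V = 3 / r = 3 / 88.5
S/V = 0.0339 nm^-1

0.0339


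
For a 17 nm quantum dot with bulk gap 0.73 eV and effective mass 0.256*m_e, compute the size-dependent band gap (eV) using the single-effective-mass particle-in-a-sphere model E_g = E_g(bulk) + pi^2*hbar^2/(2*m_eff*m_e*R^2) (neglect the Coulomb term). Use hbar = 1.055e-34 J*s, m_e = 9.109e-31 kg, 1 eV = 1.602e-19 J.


Radius R = 17/2 nm = 8.5e-09 m
Confinement energy dE = pi^2 * hbar^2 / (2 * m_eff * m_e * R^2)
dE = pi^2 * (1.055e-34)^2 / (2 * 0.256 * 9.109e-31 * (8.5e-09)^2) J, divided by 1.602e-19 J/eV
dE = 0.0203 eV
Total band gap = E_g(bulk) + dE = 0.73 + 0.0203 = 0.7503 eV

0.7503


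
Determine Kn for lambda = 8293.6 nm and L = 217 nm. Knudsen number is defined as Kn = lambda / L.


Knudsen number Kn = lambda / L
Kn = 8293.6 / 217
Kn = 38.2194

38.2194


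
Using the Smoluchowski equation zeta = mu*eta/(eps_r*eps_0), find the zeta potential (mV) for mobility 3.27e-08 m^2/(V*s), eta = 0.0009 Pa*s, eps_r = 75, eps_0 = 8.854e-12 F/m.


Smoluchowski equation: zeta = mu * eta / (eps_r * eps_0)
zeta = 3.27e-08 * 0.0009 / (75 * 8.854e-12)
zeta = 0.044319 V = 44.32 mV

44.32


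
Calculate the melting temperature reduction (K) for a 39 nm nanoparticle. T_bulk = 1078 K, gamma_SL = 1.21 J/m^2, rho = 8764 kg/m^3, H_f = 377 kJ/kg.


Radius R = 39/2 = 19.5 nm = 1.95e-08 m
Convert H_f = 377 kJ/kg = 377000 J/kg
dT = 2 * gamma_SL * T_bulk / (rho * H_f * R)
dT = 2 * 1.21 * 1078 / (8764 * 377000 * 1.95e-08)
dT = 40.5 K

40.5


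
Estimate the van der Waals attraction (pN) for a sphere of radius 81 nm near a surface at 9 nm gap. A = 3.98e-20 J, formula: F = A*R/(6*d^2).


Convert to SI: R = 81 nm = 8.1e-08 m, d = 9 nm = 9e-09 m
F = A * R / (6 * d^2)
F = 3.98e-20 * 8.1e-08 / (6 * (9e-09)^2)
F = 6.63333e-12 N = 6.633 pN

6.633


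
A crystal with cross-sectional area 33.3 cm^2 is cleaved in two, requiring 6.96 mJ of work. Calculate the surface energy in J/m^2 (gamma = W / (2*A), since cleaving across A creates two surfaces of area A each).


Convert: A = 33.3 cm^2 = 0.00333 m^2, W = 6.96 mJ = 0.00696 J
Cleaving exposes two faces of area A, so total new surface = 2*A and gamma = W / (2*A)
gamma = 0.00696 / (2 * 0.00333)
gamma = 1.045 J/m^2

1.045


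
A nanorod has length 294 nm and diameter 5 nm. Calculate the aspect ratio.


Aspect ratio AR = length / diameter
AR = 294 / 5
AR = 58.8

58.8


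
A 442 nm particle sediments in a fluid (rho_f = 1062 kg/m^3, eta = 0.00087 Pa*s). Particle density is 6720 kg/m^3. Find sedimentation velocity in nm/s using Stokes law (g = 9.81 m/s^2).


Radius R = 442/2 nm = 2.21e-07 m
Density difference = 6720 - 1062 = 5658 kg/m^3
v = 2 * R^2 * (rho_p - rho_f) * g / (9 * eta)
v = 2 * (2.21e-07)^2 * 5658 * 9.81 / (9 * 0.00087)
v = 6.92444e-07 m/s = 692.4441 nm/s

692.4441


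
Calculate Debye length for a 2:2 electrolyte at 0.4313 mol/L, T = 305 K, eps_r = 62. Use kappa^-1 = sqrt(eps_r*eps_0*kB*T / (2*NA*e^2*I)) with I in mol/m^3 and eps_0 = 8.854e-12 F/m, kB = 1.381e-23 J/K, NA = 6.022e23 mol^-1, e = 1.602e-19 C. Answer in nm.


Ionic strength I = 0.4313 * 2^2 * 1000 = 1725.2 mol/m^3
kappa^-1 = sqrt(62 * 8.854e-12 * 1.381e-23 * 305 / (2 * 6.022e23 * (1.602e-19)^2 * 1725.2))
kappa^-1 = 0.208 nm

0.208


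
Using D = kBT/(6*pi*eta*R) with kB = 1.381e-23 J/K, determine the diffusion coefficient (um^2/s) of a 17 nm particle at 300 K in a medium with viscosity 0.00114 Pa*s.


Radius R = 17/2 = 8.5 nm = 8.5e-09 m
D = kB*T / (6*pi*eta*R)
D = 1.381e-23 * 300 / (6 * pi * 0.00114 * 8.5e-09)
D = 2.26825e-11 m^2/s = 22.682 um^2/s

22.682


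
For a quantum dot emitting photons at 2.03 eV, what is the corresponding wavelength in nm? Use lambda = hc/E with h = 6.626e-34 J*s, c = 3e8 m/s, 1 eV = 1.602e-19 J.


Convert energy: E = 2.03 eV = 2.03 * 1.602e-19 = 3.25206e-19 J
lambda = h*c / E = 6.626e-34 * 3e8 / 3.25206e-19
lambda = 6.11243e-07 m = 611.2 nm

611.2


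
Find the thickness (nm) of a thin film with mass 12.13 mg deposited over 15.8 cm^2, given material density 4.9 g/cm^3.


Convert: m = 12.13 mg = 1.2130e-05 kg, A = 15.8 cm^2 = 1.5800e-03 m^2, rho = 4.9 g/cm^3 = 4900 kg/m^3
t = m / (A * rho)
t = 1.2130e-05 / (1.5800e-03 * 4900)
t = 1.5668e-06 m = 1566.8 nm

1566.8


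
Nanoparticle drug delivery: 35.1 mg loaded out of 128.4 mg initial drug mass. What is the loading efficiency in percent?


Drug loading efficiency = (drug loaded / drug initial) * 100
DLE = 35.1 / 128.4 * 100
DLE = 0.2734 * 100
DLE = 27.34%

27.34


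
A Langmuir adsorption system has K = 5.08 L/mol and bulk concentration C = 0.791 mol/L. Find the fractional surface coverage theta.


Langmuir isotherm: theta = K*C / (1 + K*C)
K*C = 5.08 * 0.791 = 4.01828
theta = 4.01828 / (1 + 4.01828) = 4.01828 / 5.01828
theta = 0.8007

0.8007


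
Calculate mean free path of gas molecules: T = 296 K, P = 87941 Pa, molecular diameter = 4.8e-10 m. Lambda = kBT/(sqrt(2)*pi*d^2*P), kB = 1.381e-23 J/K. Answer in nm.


Mean free path: lambda = kB*T / (sqrt(2) * pi * d^2 * P)
lambda = 1.381e-23 * 296 / (sqrt(2) * pi * (4.8e-10)^2 * 87941)
lambda = 4.54095e-08 m
lambda = 45.41 nm

45.41


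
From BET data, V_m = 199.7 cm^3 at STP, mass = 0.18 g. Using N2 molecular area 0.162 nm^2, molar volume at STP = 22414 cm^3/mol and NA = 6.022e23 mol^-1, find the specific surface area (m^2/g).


Number of moles in monolayer = V_m / 22414 = 199.7 / 22414 = 0.00890961
Number of molecules = moles * NA = 0.00890961 * 6.022e23
SA = molecules * sigma / mass
SA = (199.7 / 22414) * 6.022e23 * 0.162e-18 / 0.18
SA = 4828.8 m^2/g

4828.8


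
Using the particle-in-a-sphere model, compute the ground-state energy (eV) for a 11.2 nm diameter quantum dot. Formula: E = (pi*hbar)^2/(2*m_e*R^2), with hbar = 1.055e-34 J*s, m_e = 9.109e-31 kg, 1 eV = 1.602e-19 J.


Radius R = 11.2/2 = 5.6 nm = 5.6e-09 m
E = (pi * 1.055e-34)^2 / (2 * 9.109e-31 * (5.6e-09)^2)
E(J) = 1.92277e-21
E = E(J) / 1.602e-19 = 0.012 eV

0.012


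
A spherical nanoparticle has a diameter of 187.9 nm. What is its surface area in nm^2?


Radius r = 187.9/2 = 93.95 nm
Surface area SA = 4 * pi * r^2
SA = 4 * pi * (93.95)^2
SA = 110918.36 nm^2

110918.36


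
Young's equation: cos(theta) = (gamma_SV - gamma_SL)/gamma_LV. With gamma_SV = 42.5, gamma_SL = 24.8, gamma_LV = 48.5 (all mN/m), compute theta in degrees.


cos(theta) = (gamma_SV - gamma_SL) / gamma_LV
cos(theta) = (42.5 - 24.8) / 48.5
cos(theta) = 0.364948
theta = arccos(0.364948) = 68.6 degrees

68.6


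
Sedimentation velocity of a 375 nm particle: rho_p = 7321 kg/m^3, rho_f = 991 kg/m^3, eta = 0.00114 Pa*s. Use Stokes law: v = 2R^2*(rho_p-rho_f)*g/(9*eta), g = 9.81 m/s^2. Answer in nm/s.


Radius R = 375/2 nm = 1.875e-07 m
Density difference = 7321 - 991 = 6330 kg/m^3
v = 2 * R^2 * (rho_p - rho_f) * g / (9 * eta)
v = 2 * (1.875e-07)^2 * 6330 * 9.81 / (9 * 0.00114)
v = 4.25557e-07 m/s = 425.5572 nm/s

425.5572


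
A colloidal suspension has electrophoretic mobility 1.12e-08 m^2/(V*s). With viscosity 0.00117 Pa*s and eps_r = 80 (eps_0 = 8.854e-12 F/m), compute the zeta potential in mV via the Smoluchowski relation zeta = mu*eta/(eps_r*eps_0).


Smoluchowski equation: zeta = mu * eta / (eps_r * eps_0)
zeta = 1.12e-08 * 0.00117 / (80 * 8.854e-12)
zeta = 0.0185 V = 18.5 mV

18.5


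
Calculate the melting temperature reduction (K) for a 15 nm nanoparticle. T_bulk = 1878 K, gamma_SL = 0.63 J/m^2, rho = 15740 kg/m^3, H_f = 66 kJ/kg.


Radius R = 15/2 = 7.5 nm = 7.5e-09 m
Convert H_f = 66 kJ/kg = 66000 J/kg
dT = 2 * gamma_SL * T_bulk / (rho * H_f * R)
dT = 2 * 0.63 * 1878 / (15740 * 66000 * 7.5e-09)
dT = 303.7 K

303.7


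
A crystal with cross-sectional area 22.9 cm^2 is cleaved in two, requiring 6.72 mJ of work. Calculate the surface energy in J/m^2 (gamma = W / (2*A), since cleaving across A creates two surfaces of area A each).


Convert: A = 22.9 cm^2 = 0.00229 m^2, W = 6.72 mJ = 0.00672 J
Cleaving exposes two faces of area A, so total new surface = 2*A and gamma = W / (2*A)
gamma = 0.00672 / (2 * 0.00229)
gamma = 1.467 J/m^2

1.467


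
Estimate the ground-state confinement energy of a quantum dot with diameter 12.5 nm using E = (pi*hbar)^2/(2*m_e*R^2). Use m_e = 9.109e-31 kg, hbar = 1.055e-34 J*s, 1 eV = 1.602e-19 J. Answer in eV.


Radius R = 12.5/2 = 6.25 nm = 6.25e-09 m
E = (pi * 1.055e-34)^2 / (2 * 9.109e-31 * (6.25e-09)^2)
E(J) = 1.54363e-21
E = E(J) / 1.602e-19 = 0.0096 eV

0.0096


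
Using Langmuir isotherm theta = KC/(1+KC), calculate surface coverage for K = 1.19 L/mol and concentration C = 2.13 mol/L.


Langmuir isotherm: theta = K*C / (1 + K*C)
K*C = 1.19 * 2.13 = 2.5347
theta = 2.5347 / (1 + 2.5347) = 2.5347 / 3.5347
theta = 0.7171

0.7171


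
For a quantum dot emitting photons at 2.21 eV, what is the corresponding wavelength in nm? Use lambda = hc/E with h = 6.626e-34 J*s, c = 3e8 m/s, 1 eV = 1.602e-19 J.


Convert energy: E = 2.21 eV = 2.21 * 1.602e-19 = 3.54042e-19 J
lambda = h*c / E = 6.626e-34 * 3e8 / 3.54042e-19
lambda = 5.61459e-07 m = 561.5 nm

561.5


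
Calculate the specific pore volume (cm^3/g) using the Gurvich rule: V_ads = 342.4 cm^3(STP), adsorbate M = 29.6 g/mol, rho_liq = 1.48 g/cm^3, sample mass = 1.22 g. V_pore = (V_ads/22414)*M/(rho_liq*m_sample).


Moles adsorbed n = V_ads / 22414 = 342.4 / 22414 = 1.527617e-02 mol
Liquid volume V_liq = n * M / rho_liq = 1.527617e-02 * 29.6 / 1.48 = 0.30552 cm^3
Specific pore volume V_pore = V_liq / m_sample = 0.30552 / 1.22
V_pore = 0.2504 cm^3/g

0.2504


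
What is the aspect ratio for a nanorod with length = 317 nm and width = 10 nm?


Aspect ratio AR = length / diameter
AR = 317 / 10
AR = 31.7

31.7


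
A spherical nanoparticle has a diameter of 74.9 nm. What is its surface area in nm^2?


Radius r = 74.9/2 = 37.45 nm
Surface area SA = 4 * pi * r^2
SA = 4 * pi * (37.45)^2
SA = 17624.37 nm^2

17624.37


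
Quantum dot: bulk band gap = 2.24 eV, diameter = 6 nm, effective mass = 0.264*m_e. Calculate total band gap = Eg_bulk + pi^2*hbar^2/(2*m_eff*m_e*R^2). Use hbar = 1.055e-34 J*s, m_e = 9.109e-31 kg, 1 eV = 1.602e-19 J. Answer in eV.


Radius R = 6/2 nm = 3e-09 m
Confinement energy dE = pi^2 * hbar^2 / (2 * m_eff * m_e * R^2)
dE = pi^2 * (1.055e-34)^2 / (2 * 0.264 * 9.109e-31 * (3e-09)^2) J, divided by 1.602e-19 J/eV
dE = 0.1584 eV
Total band gap = E_g(bulk) + dE = 2.24 + 0.1584 = 2.3984 eV

2.3984


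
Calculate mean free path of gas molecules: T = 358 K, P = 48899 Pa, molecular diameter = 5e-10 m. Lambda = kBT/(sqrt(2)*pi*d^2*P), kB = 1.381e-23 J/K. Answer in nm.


Mean free path: lambda = kB*T / (sqrt(2) * pi * d^2 * P)
lambda = 1.381e-23 * 358 / (sqrt(2) * pi * (5e-10)^2 * 48899)
lambda = 9.10273e-08 m
lambda = 91.03 nm

91.03


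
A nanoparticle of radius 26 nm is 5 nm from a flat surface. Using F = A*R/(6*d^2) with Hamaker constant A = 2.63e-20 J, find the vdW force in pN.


Convert to SI: R = 26 nm = 2.6e-08 m, d = 5 nm = 5e-09 m
F = A * R / (6 * d^2)
F = 2.63e-20 * 2.6e-08 / (6 * (5e-09)^2)
F = 4.55867e-12 N = 4.559 pN

4.559


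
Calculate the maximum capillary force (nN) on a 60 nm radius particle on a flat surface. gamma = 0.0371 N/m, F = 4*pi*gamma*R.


Convert radius: R = 60 nm = 6e-08 m
F = 4 * pi * gamma * R
F = 4 * pi * 0.0371 * 6e-08
F = 2.79727e-08 N = 27.9727 nN

27.9727


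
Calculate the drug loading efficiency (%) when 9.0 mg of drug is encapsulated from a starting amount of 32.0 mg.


Drug loading efficiency = (drug loaded / drug initial) * 100
DLE = 9.0 / 32.0 * 100
DLE = 0.2812 * 100
DLE = 28.12%

28.12


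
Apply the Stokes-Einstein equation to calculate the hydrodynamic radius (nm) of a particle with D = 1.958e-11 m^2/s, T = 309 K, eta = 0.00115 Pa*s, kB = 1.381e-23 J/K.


Stokes-Einstein: R = kB*T / (6*pi*eta*D)
R = 1.381e-23 * 309 / (6 * pi * 0.00115 * 1.958e-11)
R = 1.0054e-08 m = 10.05 nm

10.05


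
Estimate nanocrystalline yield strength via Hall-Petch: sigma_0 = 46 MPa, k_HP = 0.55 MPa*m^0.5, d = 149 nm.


d = 149 nm = 1.49e-07 m
sqrt(d) = 0.0003860052
Hall-Petch contribution = k / sqrt(d) = 0.55 / 0.0003860052 = 1424.9 MPa
sigma = sigma_0 + k/sqrt(d) = 46 + 1424.9 = 1470.9 MPa

1470.9


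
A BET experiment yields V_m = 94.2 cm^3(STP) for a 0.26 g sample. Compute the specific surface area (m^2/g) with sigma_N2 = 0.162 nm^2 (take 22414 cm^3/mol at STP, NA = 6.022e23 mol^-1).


Number of moles in monolayer = V_m / 22414 = 94.2 / 22414 = 0.00420273
Number of molecules = moles * NA = 0.00420273 * 6.022e23
SA = molecules * sigma / mass
SA = (94.2 / 22414) * 6.022e23 * 0.162e-18 / 0.26
SA = 1576.9 m^2/g

1576.9


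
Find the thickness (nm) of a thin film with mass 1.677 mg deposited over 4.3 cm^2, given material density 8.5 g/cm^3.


Convert: m = 1.677 mg = 1.6770e-06 kg, A = 4.3 cm^2 = 4.3000e-04 m^2, rho = 8.5 g/cm^3 = 8500 kg/m^3
t = m / (A * rho)
t = 1.6770e-06 / (4.3000e-04 * 8500)
t = 4.5882e-07 m = 458.8 nm

458.8


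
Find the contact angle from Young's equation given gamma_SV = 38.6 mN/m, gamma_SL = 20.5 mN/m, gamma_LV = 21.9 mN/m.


cos(theta) = (gamma_SV - gamma_SL) / gamma_LV
cos(theta) = (38.6 - 20.5) / 21.9
cos(theta) = 0.826484
theta = arccos(0.826484) = 34.26 degrees

34.26


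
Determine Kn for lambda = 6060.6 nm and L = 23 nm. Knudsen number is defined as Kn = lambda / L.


Knudsen number Kn = lambda / L
Kn = 6060.6 / 23
Kn = 263.5043

263.5043


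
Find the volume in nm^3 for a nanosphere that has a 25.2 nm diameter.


Radius r = 25.2/2 = 12.6 nm
Volume V = (4/3) * pi * r^3
V = (4/3) * pi * (12.6)^3
V = 8379.16 nm^3

8379.16


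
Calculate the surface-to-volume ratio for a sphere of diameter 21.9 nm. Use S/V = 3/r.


Radius r = 21.9/2 = 10.95 nm
S/V = 3 / r = 3 / 10.95
S/V = 0.274 nm^-1

0.274


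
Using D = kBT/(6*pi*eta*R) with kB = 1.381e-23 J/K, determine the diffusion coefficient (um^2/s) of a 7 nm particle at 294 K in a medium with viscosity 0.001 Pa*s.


Radius R = 7/2 = 3.5 nm = 3.5e-09 m
D = kB*T / (6*pi*eta*R)
D = 1.381e-23 * 294 / (6 * pi * 0.001 * 3.5e-09)
D = 6.1542e-11 m^2/s = 61.542 um^2/s

61.542


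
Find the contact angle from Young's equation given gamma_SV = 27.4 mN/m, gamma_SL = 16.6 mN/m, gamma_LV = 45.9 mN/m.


cos(theta) = (gamma_SV - gamma_SL) / gamma_LV
cos(theta) = (27.4 - 16.6) / 45.9
cos(theta) = 0.235294
theta = arccos(0.235294) = 76.39 degrees

76.39


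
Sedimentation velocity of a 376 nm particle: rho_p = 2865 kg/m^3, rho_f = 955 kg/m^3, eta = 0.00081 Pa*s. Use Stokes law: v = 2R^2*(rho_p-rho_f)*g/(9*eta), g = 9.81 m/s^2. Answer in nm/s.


Radius R = 376/2 nm = 1.88e-07 m
Density difference = 2865 - 955 = 1910 kg/m^3
v = 2 * R^2 * (rho_p - rho_f) * g / (9 * eta)
v = 2 * (1.88e-07)^2 * 1910 * 9.81 / (9 * 0.00081)
v = 1.81686e-07 m/s = 181.6856 nm/s

181.6856


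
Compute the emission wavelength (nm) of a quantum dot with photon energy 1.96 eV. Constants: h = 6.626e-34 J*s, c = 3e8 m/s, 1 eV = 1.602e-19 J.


Convert energy: E = 1.96 eV = 1.96 * 1.602e-19 = 3.13992e-19 J
lambda = h*c / E = 6.626e-34 * 3e8 / 3.13992e-19
lambda = 6.33073e-07 m = 633.1 nm

633.1


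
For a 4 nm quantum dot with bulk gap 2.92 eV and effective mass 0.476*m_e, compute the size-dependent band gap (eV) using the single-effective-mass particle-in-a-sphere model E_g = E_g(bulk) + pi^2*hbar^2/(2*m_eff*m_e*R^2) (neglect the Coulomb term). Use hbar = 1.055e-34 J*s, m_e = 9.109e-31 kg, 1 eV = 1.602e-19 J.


Radius R = 4/2 nm = 2e-09 m
Confinement energy dE = pi^2 * hbar^2 / (2 * m_eff * m_e * R^2)
dE = pi^2 * (1.055e-34)^2 / (2 * 0.476 * 9.109e-31 * (2e-09)^2) J, divided by 1.602e-19 J/eV
dE = 0.1977 eV
Total band gap = E_g(bulk) + dE = 2.92 + 0.1977 = 3.1177 eV

3.1177


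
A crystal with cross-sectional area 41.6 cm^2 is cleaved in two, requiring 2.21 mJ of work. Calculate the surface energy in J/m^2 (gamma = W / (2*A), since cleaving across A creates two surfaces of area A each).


Convert: A = 41.6 cm^2 = 0.00416 m^2, W = 2.21 mJ = 0.00221 J
Cleaving exposes two faces of area A, so total new surface = 2*A and gamma = W / (2*A)
gamma = 0.00221 / (2 * 0.00416)
gamma = 0.266 J/m^2

0.266


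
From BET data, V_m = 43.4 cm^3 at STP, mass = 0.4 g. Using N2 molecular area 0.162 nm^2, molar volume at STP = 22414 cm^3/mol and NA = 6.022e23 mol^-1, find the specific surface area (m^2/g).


Number of moles in monolayer = V_m / 22414 = 43.4 / 22414 = 0.00193629
Number of molecules = moles * NA = 0.00193629 * 6.022e23
SA = molecules * sigma / mass
SA = (43.4 / 22414) * 6.022e23 * 0.162e-18 / 0.4
SA = 472.2 m^2/g

472.2


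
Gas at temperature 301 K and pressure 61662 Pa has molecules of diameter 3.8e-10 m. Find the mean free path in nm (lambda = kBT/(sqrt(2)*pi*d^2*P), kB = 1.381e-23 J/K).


Mean free path: lambda = kB*T / (sqrt(2) * pi * d^2 * P)
lambda = 1.381e-23 * 301 / (sqrt(2) * pi * (3.8e-10)^2 * 61662)
lambda = 1.05078e-07 m
lambda = 105.08 nm

105.08


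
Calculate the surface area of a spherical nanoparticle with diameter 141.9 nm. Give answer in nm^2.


Radius r = 141.9/2 = 70.95 nm
Surface area SA = 4 * pi * r^2
SA = 4 * pi * (70.95)^2
SA = 63257.88 nm^2

63257.88


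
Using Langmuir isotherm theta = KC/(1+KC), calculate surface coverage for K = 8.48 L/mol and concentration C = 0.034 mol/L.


Langmuir isotherm: theta = K*C / (1 + K*C)
K*C = 8.48 * 0.034 = 0.28832
theta = 0.28832 / (1 + 0.28832) = 0.28832 / 1.28832
theta = 0.2238

0.2238


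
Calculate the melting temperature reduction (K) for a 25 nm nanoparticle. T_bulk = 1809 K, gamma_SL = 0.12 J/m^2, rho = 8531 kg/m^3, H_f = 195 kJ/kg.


Radius R = 25/2 = 12.5 nm = 1.25e-08 m
Convert H_f = 195 kJ/kg = 195000 J/kg
dT = 2 * gamma_SL * T_bulk / (rho * H_f * R)
dT = 2 * 0.12 * 1809 / (8531 * 195000 * 1.25e-08)
dT = 20.9 K

20.9


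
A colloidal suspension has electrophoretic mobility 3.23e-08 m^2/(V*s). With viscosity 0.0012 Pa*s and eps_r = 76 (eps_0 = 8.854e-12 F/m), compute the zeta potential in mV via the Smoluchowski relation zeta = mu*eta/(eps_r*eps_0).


Smoluchowski equation: zeta = mu * eta / (eps_r * eps_0)
zeta = 3.23e-08 * 0.0012 / (76 * 8.854e-12)
zeta = 0.057601 V = 57.6 mV

57.6


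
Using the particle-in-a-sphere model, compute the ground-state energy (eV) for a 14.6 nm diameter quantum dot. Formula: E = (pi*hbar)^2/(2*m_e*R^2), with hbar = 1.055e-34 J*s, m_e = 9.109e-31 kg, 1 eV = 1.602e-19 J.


Radius R = 14.6/2 = 7.3 nm = 7.3e-09 m
E = (pi * 1.055e-34)^2 / (2 * 9.109e-31 * (7.3e-09)^2)
E(J) = 1.13151e-21
E = E(J) / 1.602e-19 = 0.0071 eV

0.0071


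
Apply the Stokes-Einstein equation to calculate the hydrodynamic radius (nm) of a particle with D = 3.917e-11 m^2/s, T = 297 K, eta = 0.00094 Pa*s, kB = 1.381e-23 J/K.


Stokes-Einstein: R = kB*T / (6*pi*eta*D)
R = 1.381e-23 * 297 / (6 * pi * 0.00094 * 3.917e-11)
R = 5.90973e-09 m = 5.91 nm

5.91


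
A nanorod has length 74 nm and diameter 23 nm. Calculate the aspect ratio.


Aspect ratio AR = length / diameter
AR = 74 / 23
AR = 3.22

3.22


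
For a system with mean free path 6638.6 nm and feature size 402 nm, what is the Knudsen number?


Knudsen number Kn = lambda / L
Kn = 6638.6 / 402
Kn = 16.5139

16.5139


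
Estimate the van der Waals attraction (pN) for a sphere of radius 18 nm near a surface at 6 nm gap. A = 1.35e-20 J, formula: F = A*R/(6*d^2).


Convert to SI: R = 18 nm = 1.8e-08 m, d = 6 nm = 6e-09 m
F = A * R / (6 * d^2)
F = 1.35e-20 * 1.8e-08 / (6 * (6e-09)^2)
F = 1.125e-12 N = 1.125 pN

1.125


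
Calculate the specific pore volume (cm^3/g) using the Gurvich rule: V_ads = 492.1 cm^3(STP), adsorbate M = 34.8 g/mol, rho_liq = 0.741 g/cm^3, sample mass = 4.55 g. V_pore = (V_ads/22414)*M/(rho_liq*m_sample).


Moles adsorbed n = V_ads / 22414 = 492.1 / 22414 = 2.195503e-02 mol
Liquid volume V_liq = n * M / rho_liq = 2.195503e-02 * 34.8 / 0.741 = 1.03109 cm^3
Specific pore volume V_pore = V_liq / m_sample = 1.03109 / 4.55
V_pore = 0.2266 cm^3/g

0.2266


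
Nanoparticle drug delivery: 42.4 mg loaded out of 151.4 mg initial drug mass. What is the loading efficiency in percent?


Drug loading efficiency = (drug loaded / drug initial) * 100
DLE = 42.4 / 151.4 * 100
DLE = 0.2801 * 100
DLE = 28.01%

28.01


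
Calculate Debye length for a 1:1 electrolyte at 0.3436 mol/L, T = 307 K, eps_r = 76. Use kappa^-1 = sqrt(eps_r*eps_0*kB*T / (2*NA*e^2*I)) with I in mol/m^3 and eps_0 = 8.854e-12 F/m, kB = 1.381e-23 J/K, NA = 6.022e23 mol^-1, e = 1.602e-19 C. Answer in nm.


Ionic strength I = 0.3436 * 1^2 * 1000 = 343.6 mol/m^3
kappa^-1 = sqrt(76 * 8.854e-12 * 1.381e-23 * 307 / (2 * 6.022e23 * (1.602e-19)^2 * 343.6))
kappa^-1 = 0.518 nm

0.518


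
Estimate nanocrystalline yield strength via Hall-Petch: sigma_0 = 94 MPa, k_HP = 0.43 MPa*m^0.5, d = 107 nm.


d = 107 nm = 1.07e-07 m
sqrt(d) = 0.0003271085
Hall-Petch contribution = k / sqrt(d) = 0.43 / 0.0003271085 = 1314.5 MPa
sigma = sigma_0 + k/sqrt(d) = 94 + 1314.5 = 1408.5 MPa

1408.5


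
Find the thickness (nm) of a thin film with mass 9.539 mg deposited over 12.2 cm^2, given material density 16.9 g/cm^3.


Convert: m = 9.539 mg = 9.5390e-06 kg, A = 12.2 cm^2 = 1.2200e-03 m^2, rho = 16.9 g/cm^3 = 16900 kg/m^3
t = m / (A * rho)
t = 9.5390e-06 / (1.2200e-03 * 16900)
t = 4.6265e-07 m = 462.7 nm

462.7


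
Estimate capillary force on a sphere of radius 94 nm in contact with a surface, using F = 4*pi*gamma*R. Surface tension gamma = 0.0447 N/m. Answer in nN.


Convert radius: R = 94 nm = 9.4e-08 m
F = 4 * pi * gamma * R
F = 4 * pi * 0.0447 * 9.4e-08
F = 5.28014e-08 N = 52.8014 nN

52.8014


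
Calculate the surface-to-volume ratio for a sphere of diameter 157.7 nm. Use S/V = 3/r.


Radius r = 157.7/2 = 78.85 nm
S/V = 3 / r = 3 / 78.85
S/V = 0.038 nm^-1

0.038


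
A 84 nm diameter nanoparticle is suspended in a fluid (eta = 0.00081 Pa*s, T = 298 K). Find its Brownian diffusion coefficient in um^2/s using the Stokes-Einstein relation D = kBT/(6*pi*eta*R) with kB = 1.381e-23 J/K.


Radius R = 84/2 = 42 nm = 4.2e-08 m
D = kB*T / (6*pi*eta*R)
D = 1.381e-23 * 298 / (6 * pi * 0.00081 * 4.2e-08)
D = 6.41763e-12 m^2/s = 6.418 um^2/s

6.418


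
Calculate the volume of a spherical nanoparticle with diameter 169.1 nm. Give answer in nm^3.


Radius r = 169.1/2 = 84.55 nm
Volume V = (4/3) * pi * r^3
V = (4/3) * pi * (84.55)^3
V = 2531800.29 nm^3

2531800.29


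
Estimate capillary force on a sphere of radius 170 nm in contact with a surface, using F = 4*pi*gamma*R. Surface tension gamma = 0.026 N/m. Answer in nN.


Convert radius: R = 170 nm = 1.7e-07 m
F = 4 * pi * gamma * R
F = 4 * pi * 0.026 * 1.7e-07
F = 5.55434e-08 N = 55.5434 nN

55.5434


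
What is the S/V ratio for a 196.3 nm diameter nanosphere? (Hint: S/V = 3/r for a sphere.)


Radius r = 196.3/2 = 98.15 nm
S/V = 3 / r = 3 / 98.15
S/V = 0.0306 nm^-1

0.0306


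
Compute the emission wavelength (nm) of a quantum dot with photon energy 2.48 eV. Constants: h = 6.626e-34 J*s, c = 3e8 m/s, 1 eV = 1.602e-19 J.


Convert energy: E = 2.48 eV = 2.48 * 1.602e-19 = 3.97296e-19 J
lambda = h*c / E = 6.626e-34 * 3e8 / 3.97296e-19
lambda = 5.00332e-07 m = 500.3 nm

500.3


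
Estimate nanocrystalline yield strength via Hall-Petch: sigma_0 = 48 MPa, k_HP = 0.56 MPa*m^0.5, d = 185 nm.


d = 185 nm = 1.85e-07 m
sqrt(d) = 0.0004301163
Hall-Petch contribution = k / sqrt(d) = 0.56 / 0.0004301163 = 1302.0 MPa
sigma = sigma_0 + k/sqrt(d) = 48 + 1302.0 = 1350.0 MPa

1350.0


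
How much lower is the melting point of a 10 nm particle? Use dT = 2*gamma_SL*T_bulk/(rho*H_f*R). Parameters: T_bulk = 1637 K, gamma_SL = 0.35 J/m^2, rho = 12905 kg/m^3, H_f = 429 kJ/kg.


Radius R = 10/2 = 5 nm = 5e-09 m
Convert H_f = 429 kJ/kg = 429000 J/kg
dT = 2 * gamma_SL * T_bulk / (rho * H_f * R)
dT = 2 * 0.35 * 1637 / (12905 * 429000 * 5e-09)
dT = 41.4 K

41.4


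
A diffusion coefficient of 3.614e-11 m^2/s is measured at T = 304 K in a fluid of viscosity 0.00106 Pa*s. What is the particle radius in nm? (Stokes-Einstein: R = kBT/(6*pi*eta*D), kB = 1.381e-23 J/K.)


Stokes-Einstein: R = kB*T / (6*pi*eta*D)
R = 1.381e-23 * 304 / (6 * pi * 0.00106 * 3.614e-11)
R = 5.81396e-09 m = 5.81 nm

5.81


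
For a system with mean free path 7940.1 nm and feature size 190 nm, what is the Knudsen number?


Knudsen number Kn = lambda / L
Kn = 7940.1 / 190
Kn = 41.79

41.79


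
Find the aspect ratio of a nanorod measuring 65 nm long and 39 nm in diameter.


Aspect ratio AR = length / diameter
AR = 65 / 39
AR = 1.67

1.67


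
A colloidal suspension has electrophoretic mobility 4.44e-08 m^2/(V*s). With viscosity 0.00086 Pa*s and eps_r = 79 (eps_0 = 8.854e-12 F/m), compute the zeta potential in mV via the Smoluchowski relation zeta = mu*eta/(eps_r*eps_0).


Smoluchowski equation: zeta = mu * eta / (eps_r * eps_0)
zeta = 4.44e-08 * 0.00086 / (79 * 8.854e-12)
zeta = 0.05459 V = 54.59 mV

54.59


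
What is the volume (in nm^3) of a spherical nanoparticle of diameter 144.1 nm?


Radius r = 144.1/2 = 72.05 nm
Volume V = (4/3) * pi * r^3
V = (4/3) * pi * (72.05)^3
V = 1566717.03 nm^3

1566717.03


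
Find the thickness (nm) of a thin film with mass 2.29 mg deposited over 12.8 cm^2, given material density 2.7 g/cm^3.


Convert: m = 2.29 mg = 2.2900e-06 kg, A = 12.8 cm^2 = 1.2800e-03 m^2, rho = 2.7 g/cm^3 = 2700 kg/m^3
t = m / (A * rho)
t = 2.2900e-06 / (1.2800e-03 * 2700)
t = 6.6262e-07 m = 662.6 nm

662.6


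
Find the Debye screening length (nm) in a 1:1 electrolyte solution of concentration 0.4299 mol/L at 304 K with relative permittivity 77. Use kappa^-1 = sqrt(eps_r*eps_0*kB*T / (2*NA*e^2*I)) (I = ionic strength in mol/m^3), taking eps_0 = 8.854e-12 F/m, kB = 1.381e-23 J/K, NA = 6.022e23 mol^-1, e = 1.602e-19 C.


Ionic strength I = 0.4299 * 1^2 * 1000 = 429.9 mol/m^3
kappa^-1 = sqrt(77 * 8.854e-12 * 1.381e-23 * 304 / (2 * 6.022e23 * (1.602e-19)^2 * 429.9))
kappa^-1 = 0.464 nm

0.464


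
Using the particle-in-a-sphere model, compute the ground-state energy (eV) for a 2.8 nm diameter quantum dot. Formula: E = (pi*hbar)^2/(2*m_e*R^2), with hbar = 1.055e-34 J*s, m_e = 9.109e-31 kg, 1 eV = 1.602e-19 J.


Radius R = 2.8/2 = 1.4 nm = 1.4e-09 m
E = (pi * 1.055e-34)^2 / (2 * 9.109e-31 * (1.4e-09)^2)
E(J) = 3.07644e-20
E = E(J) / 1.602e-19 = 0.192 eV

0.192


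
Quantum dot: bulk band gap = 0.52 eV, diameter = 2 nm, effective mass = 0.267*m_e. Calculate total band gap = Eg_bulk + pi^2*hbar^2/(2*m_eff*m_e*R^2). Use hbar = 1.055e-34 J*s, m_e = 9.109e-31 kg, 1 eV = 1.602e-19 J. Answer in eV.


Radius R = 2/2 nm = 1e-09 m
Confinement energy dE = pi^2 * hbar^2 / (2 * m_eff * m_e * R^2)
dE = pi^2 * (1.055e-34)^2 / (2 * 0.267 * 9.109e-31 * (1e-09)^2) J, divided by 1.602e-19 J/eV
dE = 1.4097 eV
Total band gap = E_g(bulk) + dE = 0.52 + 1.4097 = 1.9297 eV

1.9297


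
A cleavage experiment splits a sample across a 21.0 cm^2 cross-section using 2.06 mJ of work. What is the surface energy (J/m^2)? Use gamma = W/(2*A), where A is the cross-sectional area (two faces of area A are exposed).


Convert: A = 21.0 cm^2 = 0.0021 m^2, W = 2.06 mJ = 0.00206 J
Cleaving exposes two faces of area A, so total new surface = 2*A and gamma = W / (2*A)
gamma = 0.00206 / (2 * 0.0021)
gamma = 0.49 J/m^2

0.49


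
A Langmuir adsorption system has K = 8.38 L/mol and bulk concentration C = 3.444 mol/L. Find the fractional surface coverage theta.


Langmuir isotherm: theta = K*C / (1 + K*C)
K*C = 8.38 * 3.444 = 28.86072
theta = 28.86072 / (1 + 28.86072) = 28.86072 / 29.86072
theta = 0.9665

0.9665


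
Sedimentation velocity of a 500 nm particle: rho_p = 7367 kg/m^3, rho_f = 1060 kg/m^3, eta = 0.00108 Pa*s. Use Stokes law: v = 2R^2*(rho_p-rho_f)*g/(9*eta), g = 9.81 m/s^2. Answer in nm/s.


Radius R = 500/2 nm = 2.5e-07 m
Density difference = 7367 - 1060 = 6307 kg/m^3
v = 2 * R^2 * (rho_p - rho_f) * g / (9 * eta)
v = 2 * (2.5e-07)^2 * 6307 * 9.81 / (9 * 0.00108)
v = 7.95675e-07 m/s = 795.6748 nm/s

795.6748


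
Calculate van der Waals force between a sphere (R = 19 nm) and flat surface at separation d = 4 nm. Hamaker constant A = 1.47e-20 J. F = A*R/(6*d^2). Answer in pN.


Convert to SI: R = 19 nm = 1.9e-08 m, d = 4 nm = 4e-09 m
F = A * R / (6 * d^2)
F = 1.47e-20 * 1.9e-08 / (6 * (4e-09)^2)
F = 2.90938e-12 N = 2.909 pN

2.909


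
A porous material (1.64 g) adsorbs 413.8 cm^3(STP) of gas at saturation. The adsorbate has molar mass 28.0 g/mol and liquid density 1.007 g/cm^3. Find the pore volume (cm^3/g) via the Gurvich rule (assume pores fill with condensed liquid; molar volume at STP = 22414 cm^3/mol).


Moles adsorbed n = V_ads / 22414 = 413.8 / 22414 = 1.846168e-02 mol
Liquid volume V_liq = n * M / rho_liq = 1.846168e-02 * 28.0 / 1.007 = 0.51333 cm^3
Specific pore volume V_pore = V_liq / m_sample = 0.51333 / 1.64
V_pore = 0.313 cm^3/g

0.313


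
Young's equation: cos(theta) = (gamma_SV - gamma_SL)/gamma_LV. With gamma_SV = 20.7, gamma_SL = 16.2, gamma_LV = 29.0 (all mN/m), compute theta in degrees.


cos(theta) = (gamma_SV - gamma_SL) / gamma_LV
cos(theta) = (20.7 - 16.2) / 29.0
cos(theta) = 0.155172
theta = arccos(0.155172) = 81.07 degrees

81.07


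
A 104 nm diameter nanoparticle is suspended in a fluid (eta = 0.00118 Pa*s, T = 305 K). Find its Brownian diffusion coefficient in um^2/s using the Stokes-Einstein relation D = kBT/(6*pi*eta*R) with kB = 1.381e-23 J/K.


Radius R = 104/2 = 52 nm = 5.2e-08 m
D = kB*T / (6*pi*eta*R)
D = 1.381e-23 * 305 / (6 * pi * 0.00118 * 5.2e-08)
D = 3.64172e-12 m^2/s = 3.642 um^2/s

3.642


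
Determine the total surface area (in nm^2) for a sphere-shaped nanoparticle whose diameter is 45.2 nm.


Radius r = 45.2/2 = 22.6 nm
Surface area SA = 4 * pi * r^2
SA = 4 * pi * (22.6)^2
SA = 6418.4 nm^2

6418.4


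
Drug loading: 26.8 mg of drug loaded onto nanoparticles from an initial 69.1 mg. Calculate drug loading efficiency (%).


Drug loading efficiency = (drug loaded / drug initial) * 100
DLE = 26.8 / 69.1 * 100
DLE = 0.3878 * 100
DLE = 38.78%

38.78


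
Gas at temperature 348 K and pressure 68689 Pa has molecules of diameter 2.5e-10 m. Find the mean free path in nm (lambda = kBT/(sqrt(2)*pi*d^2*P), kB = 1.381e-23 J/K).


Mean free path: lambda = kB*T / (sqrt(2) * pi * d^2 * P)
lambda = 1.381e-23 * 348 / (sqrt(2) * pi * (2.5e-10)^2 * 68689)
lambda = 2.51965e-07 m
lambda = 251.97 nm

251.97


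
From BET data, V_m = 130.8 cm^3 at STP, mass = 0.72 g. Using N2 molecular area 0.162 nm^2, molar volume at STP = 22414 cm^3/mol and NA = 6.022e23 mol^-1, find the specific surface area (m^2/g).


Number of moles in monolayer = V_m / 22414 = 130.8 / 22414 = 0.00583564
Number of molecules = moles * NA = 0.00583564 * 6.022e23
SA = molecules * sigma / mass
SA = (130.8 / 22414) * 6.022e23 * 0.162e-18 / 0.72
SA = 790.7 m^2/g

790.7


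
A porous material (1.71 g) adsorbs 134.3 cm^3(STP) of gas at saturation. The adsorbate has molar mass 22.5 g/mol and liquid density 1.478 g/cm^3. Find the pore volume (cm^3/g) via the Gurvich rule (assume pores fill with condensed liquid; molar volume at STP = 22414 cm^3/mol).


Moles adsorbed n = V_ads / 22414 = 134.3 / 22414 = 5.991791e-03 mol
Liquid volume V_liq = n * M / rho_liq = 5.991791e-03 * 22.5 / 1.478 = 0.09121 cm^3
Specific pore volume V_pore = V_liq / m_sample = 0.09121 / 1.71
V_pore = 0.0533 cm^3/g

0.0533


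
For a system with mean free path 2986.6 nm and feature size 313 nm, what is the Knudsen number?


Knudsen number Kn = lambda / L
Kn = 2986.6 / 313
Kn = 9.5419

9.5419


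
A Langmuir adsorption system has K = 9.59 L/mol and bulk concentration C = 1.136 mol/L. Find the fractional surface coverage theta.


Langmuir isotherm: theta = K*C / (1 + K*C)
K*C = 9.59 * 1.136 = 10.89424
theta = 10.89424 / (1 + 10.89424) = 10.89424 / 11.89424
theta = 0.9159

0.9159


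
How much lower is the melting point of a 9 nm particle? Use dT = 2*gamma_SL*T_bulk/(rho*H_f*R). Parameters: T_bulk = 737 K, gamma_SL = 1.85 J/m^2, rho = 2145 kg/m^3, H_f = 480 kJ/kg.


Radius R = 9/2 = 4.5 nm = 4.5e-09 m
Convert H_f = 480 kJ/kg = 480000 J/kg
dT = 2 * gamma_SL * T_bulk / (rho * H_f * R)
dT = 2 * 1.85 * 737 / (2145 * 480000 * 4.5e-09)
dT = 588.6 K

588.6


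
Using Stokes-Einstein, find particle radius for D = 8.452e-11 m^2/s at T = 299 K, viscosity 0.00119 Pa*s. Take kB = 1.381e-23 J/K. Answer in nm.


Stokes-Einstein: R = kB*T / (6*pi*eta*D)
R = 1.381e-23 * 299 / (6 * pi * 0.00119 * 8.452e-11)
R = 2.178e-09 m = 2.18 nm

2.18


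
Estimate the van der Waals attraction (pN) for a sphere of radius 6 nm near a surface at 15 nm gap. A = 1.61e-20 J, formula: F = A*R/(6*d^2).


Convert to SI: R = 6 nm = 6e-09 m, d = 15 nm = 1.5e-08 m
F = A * R / (6 * d^2)
F = 1.61e-20 * 6e-09 / (6 * (1.5e-08)^2)
F = 7.15556e-14 N = 0.072 pN

0.072


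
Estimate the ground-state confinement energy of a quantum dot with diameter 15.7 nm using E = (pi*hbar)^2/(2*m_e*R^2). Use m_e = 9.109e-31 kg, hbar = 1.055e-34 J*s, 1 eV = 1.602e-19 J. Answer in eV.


Radius R = 15.7/2 = 7.85 nm = 7.85e-09 m
E = (pi * 1.055e-34)^2 / (2 * 9.109e-31 * (7.85e-09)^2)
E(J) = 9.78509e-22
E = E(J) / 1.602e-19 = 0.0061 eV

0.0061


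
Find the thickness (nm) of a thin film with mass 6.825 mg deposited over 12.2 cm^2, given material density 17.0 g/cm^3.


Convert: m = 6.825 mg = 6.8250e-06 kg, A = 12.2 cm^2 = 1.2200e-03 m^2, rho = 17.0 g/cm^3 = 17000 kg/m^3
t = m / (A * rho)
t = 6.8250e-06 / (1.2200e-03 * 17000)
t = 3.2907e-07 m = 329.1 nm

329.1


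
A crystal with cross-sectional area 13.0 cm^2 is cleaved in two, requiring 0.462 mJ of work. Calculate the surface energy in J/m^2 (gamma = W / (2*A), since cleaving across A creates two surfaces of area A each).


Convert: A = 13.0 cm^2 = 0.0013 m^2, W = 0.462 mJ = 0.000462 J
Cleaving exposes two faces of area A, so total new surface = 2*A and gamma = W / (2*A)
gamma = 0.000462 / (2 * 0.0013)
gamma = 0.178 J/m^2

0.178


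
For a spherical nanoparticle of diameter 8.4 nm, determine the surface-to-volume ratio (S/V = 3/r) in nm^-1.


Radius r = 8.4/2 = 4.2 nm
S/V = 3 / r = 3 / 4.2
S/V = 0.7143 nm^-1

0.7143


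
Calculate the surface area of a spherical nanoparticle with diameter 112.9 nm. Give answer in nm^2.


Radius r = 112.9/2 = 56.45 nm
Surface area SA = 4 * pi * r^2
SA = 4 * pi * (56.45)^2
SA = 40044.03 nm^2

40044.03


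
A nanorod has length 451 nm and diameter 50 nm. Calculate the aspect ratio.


Aspect ratio AR = length / diameter
AR = 451 / 50
AR = 9.02

9.02


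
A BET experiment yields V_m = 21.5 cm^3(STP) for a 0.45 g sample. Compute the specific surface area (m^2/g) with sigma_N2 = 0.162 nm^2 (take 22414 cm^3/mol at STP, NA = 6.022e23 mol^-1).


Number of moles in monolayer = V_m / 22414 = 21.5 / 22414 = 0.00095922
Number of molecules = moles * NA = 0.00095922 * 6.022e23
SA = molecules * sigma / mass
SA = (21.5 / 22414) * 6.022e23 * 0.162e-18 / 0.45
SA = 208.0 m^2/g

208.0


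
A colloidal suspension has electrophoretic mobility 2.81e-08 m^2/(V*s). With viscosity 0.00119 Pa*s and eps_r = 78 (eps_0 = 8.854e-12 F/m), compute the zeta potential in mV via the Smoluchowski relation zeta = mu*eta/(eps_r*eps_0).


Smoluchowski equation: zeta = mu * eta / (eps_r * eps_0)
zeta = 2.81e-08 * 0.00119 / (78 * 8.854e-12)
zeta = 0.048419 V = 48.42 mV

48.42


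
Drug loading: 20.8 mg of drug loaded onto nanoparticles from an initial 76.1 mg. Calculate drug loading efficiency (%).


Drug loading efficiency = (drug loaded / drug initial) * 100
DLE = 20.8 / 76.1 * 100
DLE = 0.2733 * 100
DLE = 27.33%

27.33


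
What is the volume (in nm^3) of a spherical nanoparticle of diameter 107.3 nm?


Radius r = 107.3/2 = 53.65 nm
Volume V = (4/3) * pi * r^3
V = (4/3) * pi * (53.65)^3
V = 646841.37 nm^3

646841.37


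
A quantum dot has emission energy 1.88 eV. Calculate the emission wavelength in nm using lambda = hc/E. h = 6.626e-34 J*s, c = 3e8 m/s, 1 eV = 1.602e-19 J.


Convert energy: E = 1.88 eV = 1.88 * 1.602e-19 = 3.01176e-19 J
lambda = h*c / E = 6.626e-34 * 3e8 / 3.01176e-19
lambda = 6.60013e-07 m = 660.0 nm

660.0


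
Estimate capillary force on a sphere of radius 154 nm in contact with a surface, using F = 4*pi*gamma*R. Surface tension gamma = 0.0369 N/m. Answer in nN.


Convert radius: R = 154 nm = 1.54e-07 m
F = 4 * pi * gamma * R
F = 4 * pi * 0.0369 * 1.54e-07
F = 7.14097e-08 N = 71.4097 nN

71.4097


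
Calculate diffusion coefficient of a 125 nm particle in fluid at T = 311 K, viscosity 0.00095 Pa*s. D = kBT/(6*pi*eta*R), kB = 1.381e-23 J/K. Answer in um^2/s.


Radius R = 125/2 = 62.5 nm = 6.25e-08 m
D = kB*T / (6*pi*eta*R)
D = 1.381e-23 * 311 / (6 * pi * 0.00095 * 6.25e-08)
D = 3.83751e-12 m^2/s = 3.838 um^2/s

3.838


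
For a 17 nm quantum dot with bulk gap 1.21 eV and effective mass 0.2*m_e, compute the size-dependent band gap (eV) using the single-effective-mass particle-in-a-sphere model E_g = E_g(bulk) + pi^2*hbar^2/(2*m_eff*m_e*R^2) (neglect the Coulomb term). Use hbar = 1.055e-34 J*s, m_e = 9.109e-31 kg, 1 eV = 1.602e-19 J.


Radius R = 17/2 nm = 8.5e-09 m
Confinement energy dE = pi^2 * hbar^2 / (2 * m_eff * m_e * R^2)
dE = pi^2 * (1.055e-34)^2 / (2 * 0.2 * 9.109e-31 * (8.5e-09)^2) J, divided by 1.602e-19 J/eV
dE = 0.026 eV
Total band gap = E_g(bulk) + dE = 1.21 + 0.026 = 1.236 eV

1.236


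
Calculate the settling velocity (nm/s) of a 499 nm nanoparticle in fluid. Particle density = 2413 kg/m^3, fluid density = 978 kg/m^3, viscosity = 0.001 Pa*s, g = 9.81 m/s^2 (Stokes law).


Radius R = 499/2 nm = 2.495e-07 m
Density difference = 2413 - 978 = 1435 kg/m^3
v = 2 * R^2 * (rho_p - rho_f) * g / (9 * eta)
v = 2 * (2.495e-07)^2 * 1435 * 9.81 / (9 * 0.001)
v = 1.94737e-07 m/s = 194.7375 nm/s

194.7375


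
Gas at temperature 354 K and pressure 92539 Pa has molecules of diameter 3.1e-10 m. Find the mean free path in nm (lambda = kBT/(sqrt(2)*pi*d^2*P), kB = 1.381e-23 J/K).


Mean free path: lambda = kB*T / (sqrt(2) * pi * d^2 * P)
lambda = 1.381e-23 * 354 / (sqrt(2) * pi * (3.1e-10)^2 * 92539)
lambda = 1.23733e-07 m
lambda = 123.73 nm

123.73
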